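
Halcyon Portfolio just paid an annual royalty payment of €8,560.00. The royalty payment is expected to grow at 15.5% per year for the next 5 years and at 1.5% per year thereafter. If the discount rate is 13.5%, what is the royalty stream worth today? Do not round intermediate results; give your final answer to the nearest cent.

D_1 = 9886.80000
D_2 = 11419.25400
D_3 = 13189.23837
D_4 = 15233.57032
D_5 = 17594.77372
Terminal value at year 5: TV = D_5×(1+g_2)/(r−g_2) = 17858.69532/0.12 = 148822.46102
P_0 = D_1/(1+r)^1 + D_2/(1+r)^2 + D_3/(1+r)^3 + D_4/(1+r)^4 + D_5/(1+r)^5 + TV/(1+r)^5
    = 8710.83700 + 8864.33193 + 9020.53161 + 9179.48371 + 9341.23673 + 79011.29398 = 124127.71496

€124127.71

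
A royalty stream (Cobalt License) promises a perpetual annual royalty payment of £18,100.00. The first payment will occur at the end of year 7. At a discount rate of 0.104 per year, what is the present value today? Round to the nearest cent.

£96123.77

Value at end of year 6: C / r = £18,100.00 / 0.104 = £174,038.4615
Discount to today: PV = £174,038.4615 / (1 + 0.104)^6 = £174,038.4615 / 1.810566 = £96,123.77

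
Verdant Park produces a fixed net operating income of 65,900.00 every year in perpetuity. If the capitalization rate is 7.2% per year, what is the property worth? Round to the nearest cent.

Level perpetuity: PV = C / r = 65,900.00 / 0.072 = 915,277.78

915277.78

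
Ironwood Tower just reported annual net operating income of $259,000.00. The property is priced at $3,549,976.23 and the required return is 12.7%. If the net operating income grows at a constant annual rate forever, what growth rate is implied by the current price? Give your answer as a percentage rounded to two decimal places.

P = D₀(1+g)/(r−g) ⇒ P(r−g) = D₀(1+g) ⇒ g(P+D₀) = P·r − D₀
g = (P·r − D₀)/(P + D₀) = ($3,549,976.23×0.127 − $259,000.00) / ($3,549,976.23 + $259,000.00) = 0.050367

5.04%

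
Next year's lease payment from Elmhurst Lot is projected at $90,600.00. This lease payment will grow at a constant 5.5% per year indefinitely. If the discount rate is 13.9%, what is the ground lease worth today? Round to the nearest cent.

Growing perpetuity: P = D₁ / (r − g) = $90,600.0000 / (0.139 − 0.055) = $1,078,571.43

$1078571.43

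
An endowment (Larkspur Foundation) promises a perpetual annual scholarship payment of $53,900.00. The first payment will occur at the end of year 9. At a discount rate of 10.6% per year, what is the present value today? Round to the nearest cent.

Value at end of year 8: C / r = $53,900.00 / 0.106 = $508,490.5660
Discount to today: PV = $508,490.5660 / (1 + 0.106)^8 = $508,490.5660 / 2.238933 = $227,112.94

$227112.94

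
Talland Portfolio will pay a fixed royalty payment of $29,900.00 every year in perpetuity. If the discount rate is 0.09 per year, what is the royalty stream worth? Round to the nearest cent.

Level perpetuity: PV = C / r = $29,900.00 / 0.09 = $332,222.22

$332222.22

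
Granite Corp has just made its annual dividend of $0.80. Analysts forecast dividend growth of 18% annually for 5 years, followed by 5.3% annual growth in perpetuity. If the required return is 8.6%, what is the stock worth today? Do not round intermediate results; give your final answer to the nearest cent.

D_1 = 0.94400
D_2 = 1.11392
D_3 = 1.31443
D_4 = 1.55102
D_5 = 1.83021
Terminal value at year 5: TV = D_5×(1+g_2)/(r−g_2) = 1.92721/0.033 = 58.40022
P_0 = D_1/(1+r)^1 + D_2/(1+r)^2 + D_3/(1+r)^3 + D_4/(1+r)^4 + D_5/(1+r)^5 + TV/(1+r)^5
    = 0.86924 + 0.94448 + 1.02623 + 1.11506 + 1.21158 + 38.66031 = 43.82691

$43.83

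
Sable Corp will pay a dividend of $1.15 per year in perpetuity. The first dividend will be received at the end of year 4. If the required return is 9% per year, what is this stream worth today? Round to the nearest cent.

Value at end of year 3: C / r = $1.15 / 0.09 = $12.7778
Discount to today: PV = $12.7778 / (1 + 0.09)^3 = $12.7778 / 1.295029 = $9.87

$9.87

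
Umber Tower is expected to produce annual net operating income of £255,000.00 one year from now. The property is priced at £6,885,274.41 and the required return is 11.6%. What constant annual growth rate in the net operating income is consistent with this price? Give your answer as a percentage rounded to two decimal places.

7.90%

P = D₁/(r−g) ⇒ g = r − D₁/P = 0.116 − £255,000.00/£6,885,274.41 = 0.078964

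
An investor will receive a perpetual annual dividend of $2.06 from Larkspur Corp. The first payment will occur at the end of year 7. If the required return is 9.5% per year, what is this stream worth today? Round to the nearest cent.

$12.58

Value at end of year 6: C / r = $2.06 / 0.095 = $21.6842
Discount to today: PV = $21.6842 / (1 + 0.095)^6 = $21.6842 / 1.723791 = $12.58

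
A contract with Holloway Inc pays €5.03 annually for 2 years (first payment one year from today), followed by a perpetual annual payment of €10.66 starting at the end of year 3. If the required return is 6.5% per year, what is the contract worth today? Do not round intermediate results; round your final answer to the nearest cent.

€153.75

PV of 2-year annuity: €5.03 × [1 − (1+0.065)^−2] / 0.065 = 9.15775
Perpetuity value at year 2: €10.66 / 0.065 = 164.00000
PV of perpetuity: 164.00000 / (1+0.065)^2 = 144.59212
Total PV = 9.15775 + 144.59212 = 153.74987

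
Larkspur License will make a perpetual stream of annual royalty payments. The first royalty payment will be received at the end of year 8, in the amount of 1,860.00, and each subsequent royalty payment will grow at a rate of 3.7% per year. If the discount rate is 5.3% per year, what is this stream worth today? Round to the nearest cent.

80983.09

Value at end of year 7: C₁ / (r − g) = 1,860.00 / (0.053 − 0.037) = 116,250.0000
Discount to today: PV = 116,250.0000 / (1 + 0.053)^7 = 116,250.0000 / 1.435485 = 80,983.09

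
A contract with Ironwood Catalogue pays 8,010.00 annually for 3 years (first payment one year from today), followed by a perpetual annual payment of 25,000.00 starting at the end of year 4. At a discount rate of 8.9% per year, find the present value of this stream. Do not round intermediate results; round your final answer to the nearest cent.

PV of 3-year annuity: 8,010.00 × [1 − (1+0.089)^−3] / 0.089 = 20311.86049
Perpetuity value at year 3: 25,000.00 / 0.089 = 280898.87640
PV of perpetuity: 280898.87640 / (1+0.089)^3 = 217503.55653
Total PV = 20311.86049 + 217503.55653 = 237815.41702

237815.42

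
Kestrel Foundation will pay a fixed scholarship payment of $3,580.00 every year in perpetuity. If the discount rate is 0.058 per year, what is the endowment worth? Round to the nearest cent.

$61724.14

Level perpetuity: PV = C / r = $3,580.00 / 0.058 = $61,724.14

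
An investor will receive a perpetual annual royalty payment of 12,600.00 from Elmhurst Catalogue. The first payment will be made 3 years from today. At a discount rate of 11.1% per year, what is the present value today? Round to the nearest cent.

Value at end of year 2: C / r = 12,600.00 / 0.111 = 113,513.5135
Discount to today: PV = 113,513.5135 / (1 + 0.111)^2 = 113,513.5135 / 1.234321 = 91,964.34

91964.34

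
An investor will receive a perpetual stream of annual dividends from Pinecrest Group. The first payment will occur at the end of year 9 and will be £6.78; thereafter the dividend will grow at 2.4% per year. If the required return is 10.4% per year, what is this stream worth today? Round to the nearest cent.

Value at end of year 8: C₁ / (r − g) = £6.78 / (0.104 − 0.024) = £84.7500
Discount to today: PV = £84.7500 / (1 + 0.104)^8 = £84.7500 / 2.206747 = £38.40

£38.40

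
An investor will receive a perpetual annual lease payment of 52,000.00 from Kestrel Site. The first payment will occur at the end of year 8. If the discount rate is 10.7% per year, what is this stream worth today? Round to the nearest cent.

238553.73

Value at end of year 7: C / r = 52,000.00 / 0.107 = 485,981.3084
Discount to today: PV = 485,981.3084 / (1 + 0.107)^7 = 485,981.3084 / 2.037198 = 238,553.73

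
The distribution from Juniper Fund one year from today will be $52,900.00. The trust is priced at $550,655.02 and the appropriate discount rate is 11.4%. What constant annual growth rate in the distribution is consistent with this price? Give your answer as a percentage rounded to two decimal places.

1.79%

P = D₁/(r−g) ⇒ g = r − D₁/P = 0.114 − $52,900.00/$550,655.02 = 0.017933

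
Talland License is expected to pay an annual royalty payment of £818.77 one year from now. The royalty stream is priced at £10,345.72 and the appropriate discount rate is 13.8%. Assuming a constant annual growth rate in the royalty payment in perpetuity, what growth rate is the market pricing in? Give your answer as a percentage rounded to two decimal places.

5.89%

P = D₁/(r−g) ⇒ g = r − D₁/P = 0.138 − £818.77/£10,345.72 = 0.058859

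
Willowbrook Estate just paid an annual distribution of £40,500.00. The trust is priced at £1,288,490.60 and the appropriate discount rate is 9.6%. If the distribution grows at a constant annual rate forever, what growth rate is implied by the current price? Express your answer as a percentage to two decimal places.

6.26%

P = D₀(1+g)/(r−g) ⇒ P(r−g) = D₀(1+g) ⇒ g(P+D₀) = P·r − D₀
g = (P·r − D₀)/(P + D₀) = (£1,288,490.60×0.096 − £40,500.00) / (£1,288,490.60 + £40,500.00) = 0.062600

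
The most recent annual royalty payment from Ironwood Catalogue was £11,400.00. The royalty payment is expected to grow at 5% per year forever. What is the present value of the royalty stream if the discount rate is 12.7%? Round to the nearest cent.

£155454.55

D₁ = D₀ × (1 + g) = £11,400.00 × 1.05 = £11,970.0000
Growing perpetuity: P = D₁ / (r − g) = £11,970.0000 / (0.127 − 0.05) = £155,454.55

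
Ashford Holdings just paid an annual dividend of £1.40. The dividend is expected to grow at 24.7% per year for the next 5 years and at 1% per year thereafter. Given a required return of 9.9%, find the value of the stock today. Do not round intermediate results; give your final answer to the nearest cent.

D_1 = 1.74580
D_2 = 2.17701
D_3 = 2.71473
D_4 = 3.38527
D_5 = 4.22144
Terminal value at year 5: TV = D_5×(1+g_2)/(r−g_2) = 4.26365/0.089 = 47.90619
P_0 = D_1/(1+r)^1 + D_2/(1+r)^2 + D_3/(1+r)^3 + D_4/(1+r)^4 + D_5/(1+r)^5 + TV/(1+r)^5
    = 1.58854 + 1.80246 + 2.04519 + 2.32061 + 2.63313 + 29.88156 = 40.27149

£40.27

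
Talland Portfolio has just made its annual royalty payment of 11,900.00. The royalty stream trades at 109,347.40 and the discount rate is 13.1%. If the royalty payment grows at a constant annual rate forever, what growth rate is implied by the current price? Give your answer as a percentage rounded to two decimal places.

P = D₀(1+g)/(r−g) ⇒ P(r−g) = D₀(1+g) ⇒ g(P+D₀) = P·r − D₀
g = (P·r − D₀)/(P + D₀) = (109,347.40×0.131 − 11,900.00) / (109,347.40 + 11,900.00) = 0.019996

2.00%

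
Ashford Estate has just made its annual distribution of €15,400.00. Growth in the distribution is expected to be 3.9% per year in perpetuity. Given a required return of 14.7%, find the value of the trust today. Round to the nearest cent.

D₁ = D₀ × (1 + g) = €15,400.00 × 1.039 = €16,000.6000
Growing perpetuity: P = D₁ / (r − g) = €16,000.6000 / (0.147 − 0.039) = €148,153.70

€148153.70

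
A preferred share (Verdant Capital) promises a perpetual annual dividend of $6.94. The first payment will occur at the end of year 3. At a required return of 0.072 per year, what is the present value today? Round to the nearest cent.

Value at end of year 2: C / r = $6.94 / 0.072 = $96.3889
Discount to today: PV = $96.3889 / (1 + 0.072)^2 = $96.3889 / 1.149184 = $83.88

$83.88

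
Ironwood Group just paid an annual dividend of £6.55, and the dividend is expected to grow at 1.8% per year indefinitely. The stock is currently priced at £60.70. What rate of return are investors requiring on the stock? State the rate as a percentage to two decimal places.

D₁ = £6.55 × 1.018 = £6.6679
P = D₁/(r − g) ⇒ r = D₁/P + g = £6.6679/£60.70 + 0.018 = 0.109850 + 0.018 = 0.127850

12.79%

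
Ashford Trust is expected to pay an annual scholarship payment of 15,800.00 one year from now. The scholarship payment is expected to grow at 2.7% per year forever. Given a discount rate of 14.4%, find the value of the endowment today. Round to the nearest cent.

Growing perpetuity: P = D₁ / (r − g) = 15,800.0000 / (0.144 − 0.027) = 135,042.74

135042.74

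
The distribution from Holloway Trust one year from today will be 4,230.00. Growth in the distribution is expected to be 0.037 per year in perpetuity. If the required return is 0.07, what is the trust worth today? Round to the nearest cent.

Growing perpetuity: P = D₁ / (r − g) = 4,230.0000 / (0.07 − 0.037) = 128,181.82

128181.82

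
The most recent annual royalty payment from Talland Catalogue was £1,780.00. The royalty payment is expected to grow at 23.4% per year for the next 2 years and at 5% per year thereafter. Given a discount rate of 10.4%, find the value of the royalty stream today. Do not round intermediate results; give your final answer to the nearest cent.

£47455.68

D_1 = 2196.52000
D_2 = 2710.50568
Terminal value at year 2: TV = D_2×(1+g_2)/(r−g_2) = 2846.03096/0.054 = 52704.27711
P_0 = D_1/(1+r)^1 + D_2/(1+r)^2 + TV/(1+r)^2
    = 1989.60145 + 2223.88423 + 43242.19333 = 47455.67901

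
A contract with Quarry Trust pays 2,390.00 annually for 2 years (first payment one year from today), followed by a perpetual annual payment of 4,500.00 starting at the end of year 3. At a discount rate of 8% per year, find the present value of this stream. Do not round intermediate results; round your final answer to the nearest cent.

52487.31

PV of 2-year annuity: 2,390.00 × [1 − (1+0.08)^−2] / 0.08 = 4262.00274
Perpetuity value at year 2: 4,500.00 / 0.08 = 56250.00000
PV of perpetuity: 56250.00000 / (1+0.08)^2 = 48225.30864
Total PV = 4262.00274 + 48225.30864 = 52487.31139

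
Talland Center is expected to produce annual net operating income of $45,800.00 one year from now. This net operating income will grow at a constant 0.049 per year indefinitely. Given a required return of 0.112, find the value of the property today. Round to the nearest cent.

$726984.13

Growing perpetuity: P = D₁ / (r − g) = $45,800.0000 / (0.112 − 0.049) = $726,984.13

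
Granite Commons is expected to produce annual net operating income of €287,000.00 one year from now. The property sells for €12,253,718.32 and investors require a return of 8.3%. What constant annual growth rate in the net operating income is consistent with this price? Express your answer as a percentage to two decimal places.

5.96%

P = D₁/(r−g) ⇒ g = r − D₁/P = 0.083 − €287,000.00/€12,253,718.32 = 0.059579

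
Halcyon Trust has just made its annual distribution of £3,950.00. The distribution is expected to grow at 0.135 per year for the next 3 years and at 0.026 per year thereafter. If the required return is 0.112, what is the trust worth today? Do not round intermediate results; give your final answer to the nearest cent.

D_1 = 4483.25000
D_2 = 5088.48875
D_3 = 5775.43473
Terminal value at year 3: TV = D_3×(1+g_2)/(r−g_2) = 5925.59603/0.086 = 68902.27947
P_0 = D_1/(1+r)^1 + D_2/(1+r)^2 + D_3/(1+r)^3 + TV/(1+r)^3
    = 4031.69964 + 4115.08911 + 4200.20336 + 50109.40293 = 62456.39505

£62456.40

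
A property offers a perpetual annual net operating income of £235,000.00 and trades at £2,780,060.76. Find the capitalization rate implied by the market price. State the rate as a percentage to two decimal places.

P = C/r ⇒ r = C/P = £235,000.00/£2,780,060.76 = 0.084531

8.45%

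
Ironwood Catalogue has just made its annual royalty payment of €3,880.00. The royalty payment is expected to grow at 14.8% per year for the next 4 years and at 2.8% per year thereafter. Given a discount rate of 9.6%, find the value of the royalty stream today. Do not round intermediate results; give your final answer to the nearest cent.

€88056.25

D_1 = 4454.24000
D_2 = 5113.46752
D_3 = 5870.26071
D_4 = 6739.05930
Terminal value at year 4: TV = D_4×(1+g_2)/(r−g_2) = 6927.75296/0.068 = 101878.71998
P_0 = D_1/(1+r)^1 + D_2/(1+r)^2 + D_3/(1+r)^3 + D_4/(1+r)^4 + TV/(1+r)^4
    = 4064.08759 + 4256.90927 + 4458.87941 + 4670.43209 + 70605.94388 = 88056.25224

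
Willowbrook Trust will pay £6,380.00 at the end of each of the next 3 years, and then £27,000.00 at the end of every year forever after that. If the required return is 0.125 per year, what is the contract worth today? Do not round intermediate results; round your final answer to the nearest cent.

PV of 3-year annuity: £6,380.00 × [1 − (1+0.125)^−3] / 0.125 = 15192.97668
Perpetuity value at year 3: £27,000.00 / 0.125 = 216000.00000
PV of perpetuity: 216000.00000 / (1+0.125)^3 = 151703.70370
Total PV = 15192.97668 + 151703.70370 = 166896.68038

£166896.68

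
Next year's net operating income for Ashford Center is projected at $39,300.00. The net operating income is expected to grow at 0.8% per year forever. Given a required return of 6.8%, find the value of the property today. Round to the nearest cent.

Growing perpetuity: P = D₁ / (r − g) = $39,300.0000 / (0.068 − 0.008) = $655,000.00

$655000.00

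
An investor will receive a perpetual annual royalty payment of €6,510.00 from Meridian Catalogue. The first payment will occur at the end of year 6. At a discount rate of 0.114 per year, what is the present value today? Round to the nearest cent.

€33285.12

Value at end of year 5: C / r = €6,510.00 / 0.114 = €57,105.2632
Discount to today: PV = €57,105.2632 / (1 + 0.114)^5 = €57,105.2632 / 1.715639 = €33,285.12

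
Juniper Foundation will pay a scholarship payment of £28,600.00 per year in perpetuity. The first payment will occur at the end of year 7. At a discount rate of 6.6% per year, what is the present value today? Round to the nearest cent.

£295310.49

Value at end of year 6: C / r = £28,600.00 / 0.066 = £433,333.3333
Discount to today: PV = £433,333.3333 / (1 + 0.066)^6 = £433,333.3333 / 1.467382 = £295,310.49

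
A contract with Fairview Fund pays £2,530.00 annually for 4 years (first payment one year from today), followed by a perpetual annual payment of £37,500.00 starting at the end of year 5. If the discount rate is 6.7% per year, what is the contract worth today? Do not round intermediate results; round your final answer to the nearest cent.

PV of 4-year annuity: £2,530.00 × [1 − (1+0.067)^−4] / 0.067 = 8628.00406
Perpetuity value at year 4: £37,500.00 / 0.067 = 559701.49254
PV of perpetuity: 559701.49254 / (1+0.067)^4 = 431816.05687
Total PV = 8628.00406 + 431816.05687 = 440444.06093

£440444.06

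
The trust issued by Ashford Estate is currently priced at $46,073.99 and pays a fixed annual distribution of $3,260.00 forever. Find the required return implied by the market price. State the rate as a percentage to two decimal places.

7.08%

P = C/r ⇒ r = C/P = $3,260.00/$46,073.99 = 0.070756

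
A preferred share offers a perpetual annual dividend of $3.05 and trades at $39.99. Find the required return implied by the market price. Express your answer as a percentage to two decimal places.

P = C/r ⇒ r = C/P = $3.05/$39.99 = 0.076269

7.63%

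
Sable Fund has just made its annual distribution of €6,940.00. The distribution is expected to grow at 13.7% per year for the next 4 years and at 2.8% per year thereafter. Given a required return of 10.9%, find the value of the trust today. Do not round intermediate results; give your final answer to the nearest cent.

D_1 = 7890.78000
D_2 = 8971.81686
D_3 = 10200.95577
D_4 = 11598.48671
Terminal value at year 4: TV = D_4×(1+g_2)/(r−g_2) = 11923.24434/0.081 = 147200.54738
P_0 = D_1/(1+r)^1 + D_2/(1+r)^2 + D_3/(1+r)^3 + D_4/(1+r)^4 + TV/(1+r)^4
    = 7115.22092 + 7294.86581 + 7479.04637 + 7667.87712 + 97315.77383 = 126872.78406

€126872.78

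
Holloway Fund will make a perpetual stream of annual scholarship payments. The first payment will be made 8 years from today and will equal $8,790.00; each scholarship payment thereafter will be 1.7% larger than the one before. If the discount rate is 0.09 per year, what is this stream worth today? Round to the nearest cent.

$65868.92

Value at end of year 7: C₁ / (r − g) = $8,790.00 / (0.09 − 0.017) = $120,410.9589
Discount to today: PV = $120,410.9589 / (1 + 0.09)^7 = $120,410.9589 / 1.828039 = $65,868.92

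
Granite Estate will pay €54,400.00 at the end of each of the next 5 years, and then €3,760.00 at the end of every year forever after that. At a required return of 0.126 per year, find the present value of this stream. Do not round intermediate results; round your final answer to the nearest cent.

PV of 5-year annuity: €54,400.00 × [1 − (1+0.126)^−5] / 0.126 = 193219.66006
Perpetuity value at year 5: €3,760.00 / 0.126 = 29841.26984
PV of perpetuity: 29841.26984 / (1+0.126)^5 = 16486.38157
Total PV = 193219.66006 + 16486.38157 = 209706.04164

€209706.04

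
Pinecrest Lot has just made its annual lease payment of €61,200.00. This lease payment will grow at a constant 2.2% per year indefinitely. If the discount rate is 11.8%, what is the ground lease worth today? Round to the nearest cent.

D₁ = D₀ × (1 + g) = €61,200.00 × 1.022 = €62,546.4000
Growing perpetuity: P = D₁ / (r − g) = €62,546.4000 / (0.118 − 0.022) = €651,525.00

€651525.00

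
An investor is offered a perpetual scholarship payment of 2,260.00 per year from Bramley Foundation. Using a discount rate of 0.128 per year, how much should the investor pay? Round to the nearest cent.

Level perpetuity: PV = C / r = 2,260.00 / 0.128 = 17,656.25

17656.25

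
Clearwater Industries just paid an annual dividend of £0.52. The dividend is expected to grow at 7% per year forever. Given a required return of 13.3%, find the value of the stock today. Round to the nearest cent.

£8.83

D₁ = D₀ × (1 + g) = £0.52 × 1.07 = £0.5564
Growing perpetuity: P = D₁ / (r − g) = £0.5564 / (0.133 − 0.07) = £8.83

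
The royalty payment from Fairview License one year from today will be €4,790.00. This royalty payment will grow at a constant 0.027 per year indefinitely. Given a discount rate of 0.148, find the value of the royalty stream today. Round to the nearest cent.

€39586.78

Growing perpetuity: P = D₁ / (r − g) = €4,790.0000 / (0.148 − 0.027) = €39,586.78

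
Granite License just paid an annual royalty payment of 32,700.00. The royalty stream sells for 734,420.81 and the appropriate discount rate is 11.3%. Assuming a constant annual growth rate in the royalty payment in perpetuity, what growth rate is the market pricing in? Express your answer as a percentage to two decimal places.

6.56%

P = D₀(1+g)/(r−g) ⇒ P(r−g) = D₀(1+g) ⇒ g(P+D₀) = P·r − D₀
g = (P·r − D₀)/(P + D₀) = (734,420.81×0.113 − 32,700.00) / (734,420.81 + 32,700.00) = 0.065556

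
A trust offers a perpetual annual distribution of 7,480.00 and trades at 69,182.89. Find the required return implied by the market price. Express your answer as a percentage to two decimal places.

P = C/r ⇒ r = C/P = 7,480.00/69,182.89 = 0.108119

10.81%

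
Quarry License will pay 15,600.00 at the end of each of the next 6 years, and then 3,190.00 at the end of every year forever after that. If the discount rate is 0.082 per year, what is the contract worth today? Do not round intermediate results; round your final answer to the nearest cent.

95925.95

PV of 6-year annuity: 15,600.00 × [1 − (1+0.082)^−6] / 0.082 = 71681.44800
Perpetuity value at year 6: 3,190.00 / 0.082 = 38902.43902
PV of perpetuity: 38902.43902 / (1+0.082)^6 = 24244.50190
Total PV = 71681.44800 + 24244.50190 = 95925.94990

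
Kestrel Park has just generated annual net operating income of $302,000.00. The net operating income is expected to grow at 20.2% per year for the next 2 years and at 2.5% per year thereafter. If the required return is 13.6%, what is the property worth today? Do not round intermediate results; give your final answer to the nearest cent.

D_1 = 363004.00000
D_2 = 436330.80800
Terminal value at year 2: TV = D_2×(1+g_2)/(r−g_2) = 447239.07820/0.111 = 4029180.88468
P_0 = D_1/(1+r)^1 + D_2/(1+r)^2 + TV/(1+r)^2
    = 319545.77465 + 338110.93409 + 3122195.56255 = 3779852.27129

$3779852.27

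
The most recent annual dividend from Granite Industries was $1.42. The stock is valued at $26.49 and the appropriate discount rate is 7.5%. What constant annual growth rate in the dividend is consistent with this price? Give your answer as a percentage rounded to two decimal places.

2.03%

P = D₀(1+g)/(r−g) ⇒ P(r−g) = D₀(1+g) ⇒ g(P+D₀) = P·r − D₀
g = (P·r − D₀)/(P + D₀) = ($26.49×0.075 − $1.42) / ($26.49 + $1.42) = 0.020306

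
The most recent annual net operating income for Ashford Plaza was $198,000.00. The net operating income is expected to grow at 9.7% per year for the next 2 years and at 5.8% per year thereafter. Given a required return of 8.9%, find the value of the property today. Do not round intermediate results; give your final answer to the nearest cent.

$7257571.85

D_1 = 217206.00000
D_2 = 238274.98200
Terminal value at year 2: TV = D_2×(1+g_2)/(r−g_2) = 252094.93096/0.031 = 8132094.54697
P_0 = D_1/(1+r)^1 + D_2/(1+r)^2 + TV/(1+r)^2
    = 199454.54545 + 200919.77628 + 6857197.52578 = 7257571.84751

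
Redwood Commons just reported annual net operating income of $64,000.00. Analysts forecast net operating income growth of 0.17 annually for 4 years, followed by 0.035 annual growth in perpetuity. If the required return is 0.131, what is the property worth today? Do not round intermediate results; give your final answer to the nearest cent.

D_1 = 74880.00000
D_2 = 87609.60000
D_3 = 102503.23200
D_4 = 119928.78144
Terminal value at year 4: TV = D_4×(1+g_2)/(r−g_2) = 124126.28879/0.096 = 1292982.17490
P_0 = D_1/(1+r)^1 + D_2/(1+r)^2 + D_3/(1+r)^3 + D_4/(1+r)^4 + TV/(1+r)^4
    = 66206.89655 + 68489.89298 + 70851.61343 + 73294.77252 + 790209.26619 = 1069052.44167

$1069052.44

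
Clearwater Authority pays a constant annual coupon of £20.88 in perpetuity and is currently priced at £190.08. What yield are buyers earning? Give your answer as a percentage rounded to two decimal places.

10.98%

P = C/r ⇒ r = C/P = £20.88/£190.08 = 0.109848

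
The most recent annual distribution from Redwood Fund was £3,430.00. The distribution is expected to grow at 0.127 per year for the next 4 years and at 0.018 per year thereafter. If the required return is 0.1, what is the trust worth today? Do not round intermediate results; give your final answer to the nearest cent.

£61502.29

D_1 = 3865.61000
D_2 = 4356.54247
D_3 = 4909.82336
D_4 = 5533.37093
Terminal value at year 4: TV = D_4×(1+g_2)/(r−g_2) = 5632.97161/0.082 = 68694.77570
P_0 = D_1/(1+r)^1 + D_2/(1+r)^2 + D_3/(1+r)^3 + D_4/(1+r)^4 + TV/(1+r)^4
    = 3514.19091 + 3600.44832 + 3688.82296 + 3779.36680 + 46919.45612 = 61502.28511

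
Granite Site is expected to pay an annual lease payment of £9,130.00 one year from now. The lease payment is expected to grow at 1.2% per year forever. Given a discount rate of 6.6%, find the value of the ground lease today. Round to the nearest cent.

£169074.07

Growing perpetuity: P = D₁ / (r − g) = £9,130.0000 / (0.066 − 0.012) = £169,074.07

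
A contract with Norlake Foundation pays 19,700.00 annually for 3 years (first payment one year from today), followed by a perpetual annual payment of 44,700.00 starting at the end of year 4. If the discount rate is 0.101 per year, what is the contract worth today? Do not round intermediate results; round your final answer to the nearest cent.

PV of 3-year annuity: 19,700.00 × [1 − (1+0.101)^−3] / 0.101 = 48904.86372
Perpetuity value at year 3: 44,700.00 / 0.101 = 442574.25743
PV of perpetuity: 442574.25743 / (1+0.101)^3 = 331607.38391
Total PV = 48904.86372 + 331607.38391 = 380512.24763

380512.25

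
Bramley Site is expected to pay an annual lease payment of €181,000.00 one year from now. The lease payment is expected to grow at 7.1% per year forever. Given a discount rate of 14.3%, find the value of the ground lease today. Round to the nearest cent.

€2513888.89

Growing perpetuity: P = D₁ / (r − g) = €181,000.0000 / (0.143 − 0.071) = €2,513,888.89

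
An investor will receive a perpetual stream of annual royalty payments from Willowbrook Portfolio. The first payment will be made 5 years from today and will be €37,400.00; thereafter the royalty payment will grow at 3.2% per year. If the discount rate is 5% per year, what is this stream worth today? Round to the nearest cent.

€1709392.92

Value at end of year 4: C₁ / (r − g) = €37,400.00 / (0.05 − 0.032) = €2,077,777.7778
Discount to today: PV = €2,077,777.7778 / (1 + 0.05)^4 = €2,077,777.7778 / 1.215506 = €1,709,392.92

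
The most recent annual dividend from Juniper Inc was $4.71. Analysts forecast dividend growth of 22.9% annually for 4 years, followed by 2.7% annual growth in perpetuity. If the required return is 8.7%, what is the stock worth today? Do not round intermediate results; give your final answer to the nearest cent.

$157.59

D_1 = 5.78859
D_2 = 7.11418
D_3 = 8.74332
D_4 = 10.74554
Terminal value at year 4: TV = D_4×(1+g_2)/(r−g_2) = 11.03567/0.06 = 183.92791
P_0 = D_1/(1+r)^1 + D_2/(1+r)^2 + D_3/(1+r)^3 + D_4/(1+r)^4 + TV/(1+r)^4
    = 5.32529 + 6.02096 + 6.80750 + 7.69680 + 131.74358 = 157.59413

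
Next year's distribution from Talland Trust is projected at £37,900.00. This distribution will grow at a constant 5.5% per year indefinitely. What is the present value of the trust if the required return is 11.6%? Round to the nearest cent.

Growing perpetuity: P = D₁ / (r − g) = £37,900.0000 / (0.116 − 0.055) = £621,311.48

£621311.48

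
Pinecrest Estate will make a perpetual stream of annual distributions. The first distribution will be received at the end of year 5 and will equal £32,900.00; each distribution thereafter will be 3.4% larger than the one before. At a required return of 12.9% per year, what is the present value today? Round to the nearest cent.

£213155.49

Value at end of year 4: C₁ / (r − g) = £32,900.00 / (0.129 − 0.034) = £346,315.7895
Discount to today: PV = £346,315.7895 / (1 + 0.129)^4 = £346,315.7895 / 1.624710 = £213,155.49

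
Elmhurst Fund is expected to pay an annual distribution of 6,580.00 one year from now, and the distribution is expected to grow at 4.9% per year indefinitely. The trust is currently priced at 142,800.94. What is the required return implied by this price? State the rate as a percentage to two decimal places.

P = D₁/(r − g) ⇒ r = D₁/P + g = 6,580.0000/142,800.94 + 0.049 = 0.046078 + 0.049 = 0.095078

9.51%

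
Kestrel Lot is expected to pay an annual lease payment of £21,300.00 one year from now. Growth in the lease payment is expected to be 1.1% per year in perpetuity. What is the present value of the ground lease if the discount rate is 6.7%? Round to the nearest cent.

Growing perpetuity: P = D₁ / (r − g) = £21,300.0000 / (0.067 − 0.011) = £380,357.14

£380357.14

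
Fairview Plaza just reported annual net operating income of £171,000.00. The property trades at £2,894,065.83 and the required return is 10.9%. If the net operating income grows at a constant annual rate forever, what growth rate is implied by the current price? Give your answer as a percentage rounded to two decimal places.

P = D₀(1+g)/(r−g) ⇒ P(r−g) = D₀(1+g) ⇒ g(P+D₀) = P·r − D₀
g = (P·r − D₀)/(P + D₀) = (£2,894,065.83×0.109 − £171,000.00) / (£2,894,065.83 + £171,000.00) = 0.047129

4.71%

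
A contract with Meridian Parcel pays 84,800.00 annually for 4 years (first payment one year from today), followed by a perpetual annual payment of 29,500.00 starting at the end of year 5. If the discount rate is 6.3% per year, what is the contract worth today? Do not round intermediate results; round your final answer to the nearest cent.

PV of 4-year annuity: 84,800.00 × [1 − (1+0.063)^−4] / 0.063 = 291833.60824
Perpetuity value at year 4: 29,500.00 / 0.063 = 468253.96825
PV of perpetuity: 468253.96825 / (1+0.063)^4 = 366731.66350
Total PV = 291833.60824 + 366731.66350 = 658565.27174

658565.27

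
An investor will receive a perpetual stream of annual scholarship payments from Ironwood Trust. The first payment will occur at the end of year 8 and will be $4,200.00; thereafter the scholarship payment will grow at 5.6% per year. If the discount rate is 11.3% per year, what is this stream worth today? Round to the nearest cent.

$34826.38

Value at end of year 7: C₁ / (r − g) = $4,200.00 / (0.113 − 0.056) = $73,684.2105
Discount to today: PV = $73,684.2105 / (1 + 0.113)^7 = $73,684.2105 / 2.115759 = $34,826.38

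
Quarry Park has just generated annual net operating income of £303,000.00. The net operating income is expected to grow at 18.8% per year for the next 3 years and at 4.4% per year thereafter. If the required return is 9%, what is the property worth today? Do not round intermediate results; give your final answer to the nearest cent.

£9985855.01

D_1 = 359964.00000
D_2 = 427637.23200
D_3 = 508033.03162
Terminal value at year 3: TV = D_3×(1+g_2)/(r−g_2) = 530386.48501/0.046 = 11530140.97842
P_0 = D_1/(1+r)^1 + D_2/(1+r)^2 + D_3/(1+r)^3 + TV/(1+r)^3
    = 330242.20183 + 359933.70255 + 392294.71434 + 8903384.38631 = 9985855.00503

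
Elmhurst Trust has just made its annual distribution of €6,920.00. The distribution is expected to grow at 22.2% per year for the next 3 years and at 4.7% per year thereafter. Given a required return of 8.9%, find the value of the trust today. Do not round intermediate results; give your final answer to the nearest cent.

€270000.07

D_1 = 8456.24000
D_2 = 10333.52528
D_3 = 12627.56789
Terminal value at year 3: TV = D_3×(1+g_2)/(r−g_2) = 13221.06358/0.042 = 314787.22817
P_0 = D_1/(1+r)^1 + D_2/(1+r)^2 + D_3/(1+r)^3 + TV/(1+r)^3
    = 7765.14233 + 8713.50223 + 9777.68570 + 243743.73637 = 270000.06664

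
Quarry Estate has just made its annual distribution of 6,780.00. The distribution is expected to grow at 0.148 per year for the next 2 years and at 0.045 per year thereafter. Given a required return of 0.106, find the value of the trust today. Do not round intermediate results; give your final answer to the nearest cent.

139480.32

D_1 = 7783.44000
D_2 = 8935.38912
Terminal value at year 2: TV = D_2×(1+g_2)/(r−g_2) = 9337.48163/0.061 = 153073.46935
P_0 = D_1/(1+r)^1 + D_2/(1+r)^2 + TV/(1+r)^2
    = 7037.46835 + 7304.71399 + 125138.13308 = 139480.31542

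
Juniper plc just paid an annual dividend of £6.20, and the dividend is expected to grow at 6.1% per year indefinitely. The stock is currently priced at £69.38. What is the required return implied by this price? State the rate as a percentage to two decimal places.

D₁ = £6.20 × 1.061 = £6.5782
P = D₁/(r − g) ⇒ r = D₁/P + g = £6.5782/£69.38 + 0.061 = 0.094814 + 0.061 = 0.155814

15.58%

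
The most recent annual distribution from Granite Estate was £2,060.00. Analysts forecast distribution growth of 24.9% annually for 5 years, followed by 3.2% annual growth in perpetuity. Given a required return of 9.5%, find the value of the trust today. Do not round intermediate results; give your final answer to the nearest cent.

£80706.60

D_1 = 2572.94000
D_2 = 3213.60206
D_3 = 4013.78897
D_4 = 5013.22243
D_5 = 6261.51481
Terminal value at year 5: TV = D_5×(1+g_2)/(r−g_2) = 6461.88329/0.063 = 102569.57596
P_0 = D_1/(1+r)^1 + D_2/(1+r)^2 + D_3/(1+r)^3 + D_4/(1+r)^4 + D_5/(1+r)^5 + TV/(1+r)^5
    = 2349.71689 + 2680.17936 + 3057.11783 + 3487.06865 + 3977.48743 + 65155.03227 = 80706.60244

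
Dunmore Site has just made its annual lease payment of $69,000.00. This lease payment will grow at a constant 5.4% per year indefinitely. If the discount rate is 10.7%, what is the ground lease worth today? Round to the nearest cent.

$1372188.68

D₁ = D₀ × (1 + g) = $69,000.00 × 1.054 = $72,726.0000
Growing perpetuity: P = D₁ / (r − g) = $72,726.0000 / (0.107 − 0.054) = $1,372,188.68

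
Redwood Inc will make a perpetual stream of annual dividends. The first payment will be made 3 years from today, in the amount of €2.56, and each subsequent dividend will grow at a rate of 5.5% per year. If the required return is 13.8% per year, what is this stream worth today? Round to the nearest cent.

€23.82

Value at end of year 2: C₁ / (r − g) = €2.56 / (0.138 − 0.055) = €30.8434
Discount to today: PV = €30.8434 / (1 + 0.138)^2 = €30.8434 / 1.295044 = €23.82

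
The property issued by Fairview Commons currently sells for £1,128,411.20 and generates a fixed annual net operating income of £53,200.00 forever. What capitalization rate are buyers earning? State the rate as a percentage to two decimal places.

4.71%

P = C/r ⇒ r = C/P = £53,200.00/£1,128,411.20 = 0.047146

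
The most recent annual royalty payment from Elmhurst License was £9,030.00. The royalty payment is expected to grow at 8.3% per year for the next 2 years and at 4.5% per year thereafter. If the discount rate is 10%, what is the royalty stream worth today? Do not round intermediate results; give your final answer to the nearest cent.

£183951.40

D_1 = 9779.49000
D_2 = 10591.18767
Terminal value at year 2: TV = D_2×(1+g_2)/(r−g_2) = 11067.79112/0.055 = 201232.56573
P_0 = D_1/(1+r)^1 + D_2/(1+r)^2 + TV/(1+r)^2
    = 8890.44545 + 8753.04766 + 166307.90556 = 183951.39868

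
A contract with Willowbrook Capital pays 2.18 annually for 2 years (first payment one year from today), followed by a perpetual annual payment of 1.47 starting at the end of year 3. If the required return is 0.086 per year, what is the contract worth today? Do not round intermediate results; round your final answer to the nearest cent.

PV of 2-year annuity: 2.18 × [1 − (1+0.086)^−2] / 0.086 = 3.85577
Perpetuity value at year 2: 1.47 / 0.086 = 17.09302
PV of perpetuity: 17.09302 / (1+0.086)^2 = 14.49303
Total PV = 3.85577 + 14.49303 = 18.34880

18.35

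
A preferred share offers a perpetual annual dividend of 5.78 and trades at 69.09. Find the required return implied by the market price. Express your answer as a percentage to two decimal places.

P = C/r ⇒ r = C/P = 5.78/69.09 = 0.083659

8.37%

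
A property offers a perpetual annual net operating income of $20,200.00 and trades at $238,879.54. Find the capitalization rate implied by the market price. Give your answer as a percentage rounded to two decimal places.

8.46%

P = C/r ⇒ r = C/P = $20,200.00/$238,879.54 = 0.084561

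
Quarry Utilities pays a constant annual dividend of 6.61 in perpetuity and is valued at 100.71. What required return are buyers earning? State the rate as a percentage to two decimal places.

P = C/r ⇒ r = C/P = 6.61/100.71 = 0.065634

6.56%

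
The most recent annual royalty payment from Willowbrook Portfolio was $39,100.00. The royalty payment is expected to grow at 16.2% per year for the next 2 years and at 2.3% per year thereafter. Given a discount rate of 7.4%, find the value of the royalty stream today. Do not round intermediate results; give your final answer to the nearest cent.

D_1 = 45434.20000
D_2 = 52794.54040
Terminal value at year 2: TV = D_2×(1+g_2)/(r−g_2) = 54008.81483/0.051 = 1058996.36920
P_0 = D_1/(1+r)^1 + D_2/(1+r)^2 + TV/(1+r)^2
    = 42303.72439 + 45769.95135 + 918091.37702 = 1006165.05276

$1006165.05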